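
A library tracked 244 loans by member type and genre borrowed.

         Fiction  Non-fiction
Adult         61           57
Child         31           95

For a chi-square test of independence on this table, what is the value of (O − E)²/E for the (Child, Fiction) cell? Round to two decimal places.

5.74

Row total (Child) = 126; column total (Fiction) = 92; N = 244.
Expected count E = 126 × 92 / 244 = 47.508.
Contribution = (O − E)²/E = (31 − 47.508)² / 47.508 = 5.74.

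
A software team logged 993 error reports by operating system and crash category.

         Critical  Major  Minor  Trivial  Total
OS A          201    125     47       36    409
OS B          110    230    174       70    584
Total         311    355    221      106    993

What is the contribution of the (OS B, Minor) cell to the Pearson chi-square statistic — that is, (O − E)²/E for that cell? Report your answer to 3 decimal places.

14.913

Row total (OS B) = 584; column total (Minor) = 221; N = 993.
Expected count E = 584 × 221 / 993 = 129.9738.
Contribution = (O − E)²/E = (174 − 129.9738)² / 129.9738 = 14.913.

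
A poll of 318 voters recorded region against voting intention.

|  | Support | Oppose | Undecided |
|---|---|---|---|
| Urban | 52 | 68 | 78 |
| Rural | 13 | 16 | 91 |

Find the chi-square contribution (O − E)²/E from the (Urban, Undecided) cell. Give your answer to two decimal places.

Row total (Urban) = 198; column total (Undecided) = 169; N = 318.
Expected count E = 198 × 169 / 318 = 105.226.
Contribution = (O − E)²/E = (78 − 105.226)² / 105.226 = 7.04.

7.04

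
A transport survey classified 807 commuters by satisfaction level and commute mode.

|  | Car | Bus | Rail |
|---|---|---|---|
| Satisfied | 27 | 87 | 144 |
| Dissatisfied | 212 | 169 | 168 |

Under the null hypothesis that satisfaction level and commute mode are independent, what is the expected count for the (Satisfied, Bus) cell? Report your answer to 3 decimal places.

81.844

Row total (Satisfied) = 258; column total (Bus) = 256; grand total N = 807.
Expected count = (row total × column total) / N = 258 × 256 / 807 = 81.844.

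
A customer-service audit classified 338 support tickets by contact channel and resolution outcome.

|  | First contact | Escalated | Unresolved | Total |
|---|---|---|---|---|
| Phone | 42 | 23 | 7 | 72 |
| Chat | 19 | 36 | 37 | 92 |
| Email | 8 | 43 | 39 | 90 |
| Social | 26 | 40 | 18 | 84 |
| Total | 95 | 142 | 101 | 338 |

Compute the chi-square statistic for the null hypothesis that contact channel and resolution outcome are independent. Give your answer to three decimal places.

Grand total N = 338.
Expected counts (row total × column total / N):
  Phone, First contact: 72×95/338 = 20.23669
  Phone, Escalated: 72×142/338 = 30.24852
  Phone, Unresolved: 72×101/338 = 21.51479
  Chat, First contact: 92×95/338 = 25.85799
  Chat, Escalated: 92×142/338 = 38.65089
  Chat, Unresolved: 92×101/338 = 27.49112
  Email, First contact: 90×95/338 = 25.29586
  Email, Escalated: 90×142/338 = 37.81065
  Email, Unresolved: 90×101/338 = 26.89349
  Social, First contact: 84×95/338 = 23.60947
  Social, Escalated: 84×142/338 = 35.28994
  Social, Unresolved: 84×101/338 = 25.10059
Contributions (O − E)²/E:
  (42 − 20.23669)²/20.23669 = 23.4051
  (23 − 30.24852)²/30.24852 = 1.7370
  (7 − 21.51479)²/21.51479 = 9.7923
  (19 − 25.85799)²/25.85799 = 1.8189
  (36 − 38.65089)²/38.65089 = 0.1818
  (37 − 27.49112)²/27.49112 = 3.2890
  (8 − 25.29586)²/25.29586 = 11.8259
  (43 − 37.81065)²/37.81065 = 0.7122
  (39 − 26.89349)²/26.89349 = 5.4499
  (26 − 23.60947)²/23.60947 = 0.2420
  (40 − 35.28994)²/35.28994 = 0.6286
  (18 − 25.10059)²/25.10059 = 2.0087
χ² = 23.4051 + 1.7370 + 9.7923 + 1.8189 + 0.1818 + 3.2890 + 11.8259 + 0.7122 + 5.4499 + 0.2420 + 0.6286 + 2.0087 = 61.091

61.091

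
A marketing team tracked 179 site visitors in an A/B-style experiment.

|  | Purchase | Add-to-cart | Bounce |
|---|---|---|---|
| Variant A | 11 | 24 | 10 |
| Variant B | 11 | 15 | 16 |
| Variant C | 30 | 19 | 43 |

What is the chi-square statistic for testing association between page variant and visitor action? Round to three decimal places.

15.710

Row totals: 45, 42, 92. Column totals: 52, 58, 69. Grand total N = 179.
Expected counts (row total × column total / N):
  Variant A, Purchase: 45×52/179 = 13.0726
  Variant A, Add-to-cart: 45×58/179 = 14.5810
  Variant A, Bounce: 45×69/179 = 17.3464
  Variant B, Purchase: 42×52/179 = 12.2011
  Variant B, Add-to-cart: 42×58/179 = 13.6089
  Variant B, Bounce: 42×69/179 = 16.1899
  Variant C, Purchase: 92×52/179 = 26.7263
  Variant C, Add-to-cart: 92×58/179 = 29.8101
  Variant C, Bounce: 92×69/179 = 35.4637
Contributions (O − E)²/E:
  (11 − 13.0726)²/13.0726 = 0.3286
  (24 − 14.5810)²/14.5810 = 6.0845
  (10 − 17.3464)²/17.3464 = 3.1113
  (11 − 12.2011)²/12.2011 = 0.1182
  (15 − 13.6089)²/13.6089 = 0.1422
  (16 − 16.1899)²/16.1899 = 0.0022
  (30 − 26.7263)²/26.7263 = 0.4010
  (19 − 29.8101)²/29.8101 = 3.9201
  (43 − 35.4637)²/35.4637 = 1.6015
χ² = 0.3286 + 6.0845 + 3.1113 + 0.1182 + 0.1422 + 0.0022 + 0.4010 + 3.9201 + 1.6015 = 15.710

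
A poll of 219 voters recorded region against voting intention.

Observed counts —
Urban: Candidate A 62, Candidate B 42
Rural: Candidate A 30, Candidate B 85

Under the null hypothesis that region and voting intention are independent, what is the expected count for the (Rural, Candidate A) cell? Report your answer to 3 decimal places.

Row total (Rural) = 115; column total (Candidate A) = 92; grand total N = 219.
Expected count = (row total × column total) / N = 115 × 92 / 219 = 48.311.

48.311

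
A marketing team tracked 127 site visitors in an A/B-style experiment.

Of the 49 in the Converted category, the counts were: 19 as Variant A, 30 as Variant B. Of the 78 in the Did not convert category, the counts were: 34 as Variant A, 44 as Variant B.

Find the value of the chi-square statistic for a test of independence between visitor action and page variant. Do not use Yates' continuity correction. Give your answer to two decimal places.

0.29

Row totals: 49, 78. Column totals: 53, 74. Grand total N = 127.
Expected counts (row total × column total / N):
  Converted, Variant A: 49×53/127 = 20.449
  Converted, Variant B: 49×74/127 = 28.551
  Did not convert, Variant A: 78×53/127 = 32.551
  Did not convert, Variant B: 78×74/127 = 45.449
Contributions (O − E)²/E:
  (19 − 20.449)²/20.449 = 0.1027
  (30 − 28.551)²/28.551 = 0.0735
  (34 − 32.551)²/32.551 = 0.0645
  (44 − 45.449)²/45.449 = 0.0462
χ² = 0.1027 + 0.0735 + 0.0645 + 0.0462 = 0.29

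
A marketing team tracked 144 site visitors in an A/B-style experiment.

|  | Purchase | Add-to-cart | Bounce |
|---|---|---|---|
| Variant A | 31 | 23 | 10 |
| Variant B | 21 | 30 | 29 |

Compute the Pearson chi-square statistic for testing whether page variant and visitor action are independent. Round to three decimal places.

10.455

Row totals: 64, 80. Column totals: 52, 53, 39. Grand total N = 144.
Expected counts (row total × column total / N):
  Variant A, Purchase: 64×52/144 = 23.1111
  Variant A, Add-to-cart: 64×53/144 = 23.5556
  Variant A, Bounce: 64×39/144 = 17.3333
  Variant B, Purchase: 80×52/144 = 28.8889
  Variant B, Add-to-cart: 80×53/144 = 29.4444
  Variant B, Bounce: 80×39/144 = 21.6667
Contributions (O − E)²/E:
  (31 − 23.1111)²/23.1111 = 2.6929
  (23 − 23.5556)²/23.5556 = 0.0131
  (10 − 17.3333)²/17.3333 = 3.1025
  (21 − 28.8889)²/28.8889 = 2.1543
  (30 − 29.4444)²/29.4444 = 0.0105
  (29 − 21.6667)²/21.6667 = 2.4820
χ² = 2.6929 + 0.0131 + 3.1025 + 2.1543 + 0.0105 + 2.4820 = 10.455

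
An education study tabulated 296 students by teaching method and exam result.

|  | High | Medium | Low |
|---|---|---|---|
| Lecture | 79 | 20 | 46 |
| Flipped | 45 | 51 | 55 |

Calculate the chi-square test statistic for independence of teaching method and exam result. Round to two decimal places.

23.55

Row totals: 145, 151. Column totals: 124, 71, 101. Grand total N = 296.
Expected counts (row total × column total / N):
  Lecture, High: 145×124/296 = 60.743
  Lecture, Medium: 145×71/296 = 34.780
  Lecture, Low: 145×101/296 = 49.476
  Flipped, High: 151×124/296 = 63.257
  Flipped, Medium: 151×71/296 = 36.220
  Flipped, Low: 151×101/296 = 51.524
Contributions (O − E)²/E:
  (79 − 60.743)²/60.743 = 5.4873
  (20 − 34.780)²/34.780 = 6.2809
  (46 − 49.476)²/49.476 = 0.2442
  (45 − 63.257)²/63.257 = 5.2693
  (51 − 36.220)²/36.220 = 6.0312
  (55 − 51.524)²/51.524 = 0.2345
χ² = 5.4873 + 6.2809 + 0.2442 + 5.2693 + 6.0312 + 0.2345 = 23.55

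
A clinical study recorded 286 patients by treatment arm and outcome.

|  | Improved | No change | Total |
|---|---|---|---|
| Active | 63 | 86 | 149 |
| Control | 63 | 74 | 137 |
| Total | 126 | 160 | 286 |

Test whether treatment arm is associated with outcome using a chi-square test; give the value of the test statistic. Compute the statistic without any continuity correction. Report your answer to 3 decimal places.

Grand total N = 286.
Expected counts (row total × column total / N):
  Active, Improved: 149×126/286 = 65.6434
  Active, No change: 149×160/286 = 83.3566
  Control, Improved: 137×126/286 = 60.3566
  Control, No change: 137×160/286 = 76.6434
Contributions (O − E)²/E:
  (63 − 65.6434)²/65.6434 = 0.1064
  (86 − 83.3566)²/83.3566 = 0.0838
  (63 − 60.3566)²/60.3566 = 0.1158
  (74 − 76.6434)²/76.6434 = 0.0912
χ² = 0.1064 + 0.0838 + 0.1158 + 0.0912 = 0.397

0.397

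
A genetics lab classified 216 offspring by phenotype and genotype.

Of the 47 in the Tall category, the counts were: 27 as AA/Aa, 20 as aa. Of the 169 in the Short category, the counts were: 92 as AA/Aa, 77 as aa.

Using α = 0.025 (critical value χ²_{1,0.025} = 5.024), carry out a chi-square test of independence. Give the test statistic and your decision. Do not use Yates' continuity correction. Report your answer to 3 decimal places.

Row totals: 47, 169. Column totals: 119, 97. Grand total N = 216.
Expected counts (row total × column total / N):
  Tall, AA/Aa: 47×119/216 = 25.8935
  Tall, aa: 47×97/216 = 21.1065
  Short, AA/Aa: 169×119/216 = 93.1065
  Short, aa: 169×97/216 = 75.8935
Contributions (O − E)²/E:
  (27 − 25.8935)²/25.8935 = 0.0473
  (20 − 21.1065)²/21.1065 = 0.0580
  (92 − 93.1065)²/93.1065 = 0.0131
  (77 − 75.8935)²/75.8935 = 0.0161
χ² = 0.0473 + 0.0580 + 0.0131 + 0.0161 = 0.135
df = (2−1)(2−1) = 1. Since 0.135 < 5.024, fail to reject the null hypothesis of independence at α = 0.025.

0.135; fail to reject H₀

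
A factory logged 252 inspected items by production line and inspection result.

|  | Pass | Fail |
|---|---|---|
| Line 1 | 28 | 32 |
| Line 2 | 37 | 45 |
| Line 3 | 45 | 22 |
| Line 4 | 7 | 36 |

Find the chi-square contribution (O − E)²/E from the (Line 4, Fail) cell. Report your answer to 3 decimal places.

7.296

Row total (Line 4) = 43; column total (Fail) = 135; N = 252.
Expected count E = 43 × 135 / 252 = 23.0357.
Contribution = (O − E)²/E = (36 − 23.0357)² / 23.0357 = 7.296.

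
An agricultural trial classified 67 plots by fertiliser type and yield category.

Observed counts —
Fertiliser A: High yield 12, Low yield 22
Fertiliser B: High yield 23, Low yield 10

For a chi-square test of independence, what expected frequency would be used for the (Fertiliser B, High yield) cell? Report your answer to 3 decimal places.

17.239

Row total (Fertiliser B) = 33; column total (High yield) = 35; grand total N = 67.
Expected count = (row total × column total) / N = 33 × 35 / 67 = 17.239.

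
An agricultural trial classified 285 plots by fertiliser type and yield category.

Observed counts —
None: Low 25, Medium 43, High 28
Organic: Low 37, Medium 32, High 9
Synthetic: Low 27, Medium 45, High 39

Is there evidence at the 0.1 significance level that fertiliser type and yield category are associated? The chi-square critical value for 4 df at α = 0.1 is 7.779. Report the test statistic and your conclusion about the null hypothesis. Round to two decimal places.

19.24; reject H₀

Row totals: 96, 78, 111. Column totals: 89, 120, 76. Grand total N = 285.
Expected counts (row total × column total / N):
  None, Low: 96×89/285 = 29.979
  None, Medium: 96×120/285 = 40.421
  None, High: 96×76/285 = 25.600
  Organic, Low: 78×89/285 = 24.358
  Organic, Medium: 78×120/285 = 32.842
  Organic, High: 78×76/285 = 20.800
  Synthetic, Low: 111×89/285 = 34.663
  Synthetic, Medium: 111×120/285 = 46.737
  Synthetic, High: 111×76/285 = 29.600
Contributions (O − E)²/E:
  (25 − 29.979)²/29.979 = 0.8269
  (43 − 40.421)²/40.421 = 0.1645
  (28 − 25.600)²/25.600 = 0.2250
  (37 − 24.358)²/24.358 = 6.5613
  (32 − 32.842)²/32.842 = 0.0216
  (9 − 20.800)²/20.800 = 6.6942
  (27 − 34.663)²/34.663 = 1.6941
  (45 − 46.737)²/46.737 = 0.0646
  (39 − 29.600)²/29.600 = 2.9851
χ² = 0.8269 + 0.1645 + 0.2250 + 6.5613 + 0.0216 + 6.6942 + 1.6941 + 0.0646 + 2.9851 = 19.24
df = (3−1)(3−1) = 4. Since 19.24 > 7.779, reject the null hypothesis of independence at α = 0.1.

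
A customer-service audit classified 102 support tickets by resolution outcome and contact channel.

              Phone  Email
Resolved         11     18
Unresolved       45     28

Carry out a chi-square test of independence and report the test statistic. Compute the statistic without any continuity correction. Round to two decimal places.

Row totals: 29, 73. Column totals: 56, 46. Grand total N = 102.
Expected counts (row total × column total / N):
  Resolved, Phone: 29×56/102 = 15.922
  Resolved, Email: 29×46/102 = 13.078
  Unresolved, Phone: 73×56/102 = 40.078
  Unresolved, Email: 73×46/102 = 32.922
Contributions (O − E)²/E:
  (11 − 15.922)²/15.922 = 1.5215
  (18 − 13.078)²/13.078 = 1.8524
  (45 − 40.078)²/40.078 = 0.6045
  (28 − 32.922)²/32.922 = 0.7359
χ² = 1.5215 + 1.8524 + 0.6045 + 0.7359 = 4.71

4.71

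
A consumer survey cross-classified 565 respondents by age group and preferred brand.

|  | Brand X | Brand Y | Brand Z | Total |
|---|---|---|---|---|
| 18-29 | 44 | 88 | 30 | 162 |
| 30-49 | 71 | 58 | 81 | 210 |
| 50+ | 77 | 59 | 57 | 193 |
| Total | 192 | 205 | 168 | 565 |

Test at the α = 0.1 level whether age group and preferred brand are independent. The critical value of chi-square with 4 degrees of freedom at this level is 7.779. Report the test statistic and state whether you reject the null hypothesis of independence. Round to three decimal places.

Grand total N = 565.
Expected counts (row total × column total / N):
  18-29, Brand X: 162×192/565 = 55.05133
  18-29, Brand Y: 162×205/565 = 58.77876
  18-29, Brand Z: 162×168/565 = 48.16991
  30-49, Brand X: 210×192/565 = 71.36283
  30-49, Brand Y: 210×205/565 = 76.19469
  30-49, Brand Z: 210×168/565 = 62.44248
  50+, Brand X: 193×192/565 = 65.58584
  50+, Brand Y: 193×205/565 = 70.02655
  50+, Brand Z: 193×168/565 = 57.38761
Contributions (O − E)²/E:
  (44 − 55.05133)²/55.05133 = 2.2185
  (88 − 58.77876)²/58.77876 = 14.5270
  (30 − 48.16991)²/48.16991 = 6.8538
  (71 − 71.36283)²/71.36283 = 0.0018
  (58 − 76.19469)²/76.19469 = 4.3447
  (81 − 62.44248)²/62.44248 = 5.5152
  (77 − 65.58584)²/65.58584 = 1.9865
  (59 − 70.02655)²/70.02655 = 1.7363
  (57 − 57.38761)²/57.38761 = 0.0026
χ² = 2.2185 + 14.5270 + 6.8538 + 0.0018 + 4.3447 + 5.5152 + 1.9865 + 1.7363 + 0.0026 = 37.186
df = (3−1)(3−1) = 4. Since 37.186 > 7.779, reject the null hypothesis of independence at α = 0.1.

37.186; reject H₀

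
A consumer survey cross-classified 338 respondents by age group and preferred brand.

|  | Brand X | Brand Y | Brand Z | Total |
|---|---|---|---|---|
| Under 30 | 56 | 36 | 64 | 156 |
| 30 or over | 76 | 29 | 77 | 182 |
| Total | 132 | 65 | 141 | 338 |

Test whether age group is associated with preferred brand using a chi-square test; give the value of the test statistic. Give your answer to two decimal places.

Grand total N = 338.
Expected counts (row total × column total / N):
  Under 30, Brand X: 156×132/338 = 60.923
  Under 30, Brand Y: 156×65/338 = 30.000
  Under 30, Brand Z: 156×141/338 = 65.077
  30 or over, Brand X: 182×132/338 = 71.077
  30 or over, Brand Y: 182×65/338 = 35.000
  30 or over, Brand Z: 182×141/338 = 75.923
Contributions (O − E)²/E:
  (56 − 60.923)²/60.923 = 0.3978
  (36 − 30.000)²/30.000 = 1.2000
  (64 − 65.077)²/65.077 = 0.0178
  (76 − 71.077)²/71.077 = 0.3410
  (29 − 35.000)²/35.000 = 1.0286
  (77 − 75.923)²/75.923 = 0.0153
χ² = 0.3978 + 1.2000 + 0.0178 + 0.3410 + 1.0286 + 0.0153 = 3.00

3.00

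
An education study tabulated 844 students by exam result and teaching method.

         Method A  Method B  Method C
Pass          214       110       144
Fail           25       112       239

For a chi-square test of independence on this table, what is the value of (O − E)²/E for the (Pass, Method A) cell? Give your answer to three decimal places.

50.088

Row total (Pass) = 468; column total (Method A) = 239; N = 844.
Expected count E = 468 × 239 / 844 = 132.5261.
Contribution = (O − E)²/E = (214 − 132.5261)² / 132.5261 = 50.088.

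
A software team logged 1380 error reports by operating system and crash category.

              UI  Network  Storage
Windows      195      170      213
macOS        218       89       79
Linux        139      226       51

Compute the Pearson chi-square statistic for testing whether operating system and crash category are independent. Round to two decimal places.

Row totals: 578, 386, 416. Column totals: 552, 485, 343. Grand total N = 1380.
Expected counts (row total × column total / N):
  Windows, UI: 578×552/1380 = 231.200
  Windows, Network: 578×485/1380 = 203.138
  Windows, Storage: 578×343/1380 = 143.662
  macOS, UI: 386×552/1380 = 154.400
  macOS, Network: 386×485/1380 = 135.659
  macOS, Storage: 386×343/1380 = 95.941
  Linux, UI: 416×552/1380 = 166.400
  Linux, Network: 416×485/1380 = 146.203
  Linux, Storage: 416×343/1380 = 103.397
Contributions (O − E)²/E:
  (195 − 231.200)²/231.200 = 5.6680
  (170 − 203.138)²/203.138 = 5.4058
  (213 − 143.662)²/143.662 = 33.4658
  (218 − 154.400)²/154.400 = 26.1979
  (89 − 135.659)²/135.659 = 16.0480
  (79 − 95.941)²/95.941 = 2.9914
  (139 − 166.400)²/166.400 = 4.5118
  (226 − 146.203)²/146.203 = 43.5529
  (51 − 103.397)²/103.397 = 26.5525
χ² = 5.6680 + 5.4058 + 33.4658 + 26.1979 + 16.0480 + 2.9914 + 4.5118 + 43.5529 + 26.5525 = 164.39

164.39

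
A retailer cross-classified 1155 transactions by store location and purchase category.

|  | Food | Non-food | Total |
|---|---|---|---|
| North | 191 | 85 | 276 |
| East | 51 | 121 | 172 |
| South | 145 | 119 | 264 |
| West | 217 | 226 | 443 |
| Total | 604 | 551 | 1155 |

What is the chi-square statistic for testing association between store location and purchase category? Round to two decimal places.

Grand total N = 1155.
Expected counts (row total × column total / N):
  North, Food: 276×604/1155 = 144.332
  North, Non-food: 276×551/1155 = 131.668
  East, Food: 172×604/1155 = 89.946
  East, Non-food: 172×551/1155 = 82.054
  South, Food: 264×604/1155 = 138.057
  South, Non-food: 264×551/1155 = 125.943
  West, Food: 443×604/1155 = 231.664
  West, Non-food: 443×551/1155 = 211.336
Contributions (O − E)²/E:
  (191 − 144.332)²/144.332 = 15.0895
  (85 − 131.668)²/131.668 = 16.5409
  (51 − 89.946)²/89.946 = 16.8634
  (121 − 82.054)²/82.054 = 18.4853
  (145 − 138.057)²/138.057 = 0.3492
  (119 − 125.943)²/125.943 = 0.3828
  (217 − 231.664)²/231.664 = 0.9282
  (226 − 211.336)²/211.336 = 1.0175
χ² = 15.0895 + 16.5409 + 16.8634 + 18.4853 + 0.3492 + 0.3828 + 0.9282 + 1.0175 = 69.66

69.66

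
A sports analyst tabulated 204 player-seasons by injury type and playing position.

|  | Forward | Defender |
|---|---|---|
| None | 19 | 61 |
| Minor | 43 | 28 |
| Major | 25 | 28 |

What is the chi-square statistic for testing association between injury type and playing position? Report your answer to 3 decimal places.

21.441

Row totals: 80, 71, 53. Column totals: 87, 117. Grand total N = 204.
Expected counts (row total × column total / N):
  None, Forward: 80×87/204 = 34.1176
  None, Defender: 80×117/204 = 45.8824
  Minor, Forward: 71×87/204 = 30.2794
  Minor, Defender: 71×117/204 = 40.7206
  Major, Forward: 53×87/204 = 22.6029
  Major, Defender: 53×117/204 = 30.3971
Contributions (O − E)²/E:
  (19 − 34.1176)²/34.1176 = 6.6986
  (61 − 45.8824)²/45.8824 = 4.9810
  (43 − 30.2794)²/30.2794 = 5.3440
  (28 − 40.7206)²/40.7206 = 3.9738
  (25 − 22.6029)²/22.6029 = 0.2542
  (28 − 30.3971)²/30.3971 = 0.1890
χ² = 6.6986 + 4.9810 + 5.3440 + 3.9738 + 0.2542 + 0.1890 = 21.441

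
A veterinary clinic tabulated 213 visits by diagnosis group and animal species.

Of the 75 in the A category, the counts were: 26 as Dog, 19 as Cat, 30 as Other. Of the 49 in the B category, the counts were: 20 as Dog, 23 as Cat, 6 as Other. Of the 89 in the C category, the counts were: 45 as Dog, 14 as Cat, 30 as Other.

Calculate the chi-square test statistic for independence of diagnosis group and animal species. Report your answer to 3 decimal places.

21.942

Row totals: 75, 49, 89. Column totals: 91, 56, 66. Grand total N = 213.
Expected counts (row total × column total / N):
  A, Dog: 75×91/213 = 32.0423
  A, Cat: 75×56/213 = 19.7183
  A, Other: 75×66/213 = 23.2394
  B, Dog: 49×91/213 = 20.9343
  B, Cat: 49×56/213 = 12.8826
  B, Other: 49×66/213 = 15.1831
  C, Dog: 89×91/213 = 38.0235
  C, Cat: 89×56/213 = 23.3991
  C, Other: 89×66/213 = 27.5775
Contributions (O − E)²/E:
  (26 − 32.0423)²/32.0423 = 1.1394
  (19 − 19.7183)²/19.7183 = 0.0262
  (30 − 23.2394)²/23.2394 = 1.9667
  (20 − 20.9343)²/20.9343 = 0.0417
  (23 − 12.8826)²/12.8826 = 7.9457
  (6 − 15.1831)²/15.1831 = 5.5542
  (45 − 38.0235)²/38.0235 = 1.2800
  (14 − 23.3991)²/23.3991 = 3.7755
  (30 − 27.5775)²/27.5775 = 0.2128
χ² = 1.1394 + 0.0262 + 1.9667 + 0.0417 + 7.9457 + 5.5542 + 1.2800 + 3.7755 + 0.2128 = 21.942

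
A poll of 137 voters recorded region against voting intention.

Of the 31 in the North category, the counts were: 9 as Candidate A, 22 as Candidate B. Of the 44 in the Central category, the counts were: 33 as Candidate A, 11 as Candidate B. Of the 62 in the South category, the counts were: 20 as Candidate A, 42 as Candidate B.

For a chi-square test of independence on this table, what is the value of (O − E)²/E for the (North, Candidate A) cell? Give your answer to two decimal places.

1.80

Row total (North) = 31; column total (Candidate A) = 62; N = 137.
Expected count E = 31 × 62 / 137 = 14.029.
Contribution = (O − E)²/E = (9 − 14.029)² / 14.029 = 1.80.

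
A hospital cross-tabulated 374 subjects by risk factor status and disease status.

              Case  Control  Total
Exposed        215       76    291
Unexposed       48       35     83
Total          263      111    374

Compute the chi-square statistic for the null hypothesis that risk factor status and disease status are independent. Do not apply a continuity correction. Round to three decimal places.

7.973

Grand total N = 374.
Expected counts (row total × column total / N):
  Exposed, Case: 291×263/374 = 204.6337
  Exposed, Control: 291×111/374 = 86.3663
  Unexposed, Case: 83×263/374 = 58.3663
  Unexposed, Control: 83×111/374 = 24.6337
Contributions (O − E)²/E:
  (215 − 204.6337)²/204.6337 = 0.5251
  (76 − 86.3663)²/86.3663 = 1.2442
  (48 − 58.3663)²/58.3663 = 1.8411
  (35 − 24.6337)²/24.6337 = 4.3623
χ² = 0.5251 + 1.2442 + 1.8411 + 4.3623 = 7.973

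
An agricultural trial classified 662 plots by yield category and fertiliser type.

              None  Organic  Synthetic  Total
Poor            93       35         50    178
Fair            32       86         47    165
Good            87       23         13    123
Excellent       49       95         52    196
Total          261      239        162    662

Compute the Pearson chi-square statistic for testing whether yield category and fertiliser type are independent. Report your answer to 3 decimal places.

Grand total N = 662.
Expected counts (row total × column total / N):
  Poor, None: 178×261/662 = 70.1782
  Poor, Organic: 178×239/662 = 64.2628
  Poor, Synthetic: 178×162/662 = 43.5589
  Fair, None: 165×261/662 = 65.0529
  Fair, Organic: 165×239/662 = 59.5695
  Fair, Synthetic: 165×162/662 = 40.3776
  Good, None: 123×261/662 = 48.4940
  Good, Organic: 123×239/662 = 44.4063
  Good, Synthetic: 123×162/662 = 30.0997
  Excellent, None: 196×261/662 = 77.2749
  Excellent, Organic: 196×239/662 = 70.7613
  Excellent, Synthetic: 196×162/662 = 47.9637
Contributions (O − E)²/E:
  (93 − 70.1782)²/70.1782 = 7.4216
  (35 − 64.2628)²/64.2628 = 13.3252
  (50 − 43.5589)²/43.5589 = 0.9525
  (32 − 65.0529)²/65.0529 = 16.7939
  (86 − 59.5695)²/59.5695 = 11.7270
  (47 − 40.3776)²/40.3776 = 1.0862
  (87 − 48.4940)²/48.4940 = 30.5752
  (23 − 44.4063)²/44.4063 = 10.3190
  (13 − 30.0997)²/30.0997 = 9.7144
  (49 − 77.2749)²/77.2749 = 10.3458
  (95 − 70.7613)²/70.7613 = 8.3028
  (52 − 47.9637)²/47.9637 = 0.3397
χ² = 7.4216 + 13.3252 + 0.9525 + 16.7939 + 11.7270 + 1.0862 + 30.5752 + 10.3190 + 9.7144 + 10.3458 + 8.3028 + 0.3397 = 120.903

120.903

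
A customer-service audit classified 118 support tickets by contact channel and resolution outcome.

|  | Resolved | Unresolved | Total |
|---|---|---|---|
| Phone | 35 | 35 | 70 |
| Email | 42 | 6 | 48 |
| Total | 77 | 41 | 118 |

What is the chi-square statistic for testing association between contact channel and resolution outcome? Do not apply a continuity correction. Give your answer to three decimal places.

Grand total N = 118.
Expected counts (row total × column total / N):
  Phone, Resolved: 70×77/118 = 45.6780
  Phone, Unresolved: 70×41/118 = 24.3220
  Email, Resolved: 48×77/118 = 31.3220
  Email, Unresolved: 48×41/118 = 16.6780
Contributions (O − E)²/E:
  (35 − 45.6780)²/45.6780 = 2.4962
  (35 − 24.3220)²/24.3220 = 4.6879
  (42 − 31.3220)²/31.3220 = 3.6402
  (6 − 16.6780)²/16.6780 = 6.8365
χ² = 2.4962 + 4.6879 + 3.6402 + 6.8365 = 17.661

17.661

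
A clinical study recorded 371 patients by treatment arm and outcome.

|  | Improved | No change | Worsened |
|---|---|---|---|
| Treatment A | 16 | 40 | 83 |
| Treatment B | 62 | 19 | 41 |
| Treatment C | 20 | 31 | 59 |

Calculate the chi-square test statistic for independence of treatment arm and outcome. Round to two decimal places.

Row totals: 139, 122, 110. Column totals: 98, 90, 183. Grand total N = 371.
Expected counts (row total × column total / N):
  Treatment A, Improved: 139×98/371 = 36.717
  Treatment A, No change: 139×90/371 = 33.720
  Treatment A, Worsened: 139×183/371 = 68.563
  Treatment B, Improved: 122×98/371 = 32.226
  Treatment B, No change: 122×90/371 = 29.596
  Treatment B, Worsened: 122×183/371 = 60.178
  Treatment C, Improved: 110×98/371 = 29.057
  Treatment C, No change: 110×90/371 = 26.685
  Treatment C, Worsened: 110×183/371 = 54.259
Contributions (O − E)²/E:
  (16 − 36.717)²/36.717 = 11.6892
  (40 − 33.720)²/33.720 = 1.1696
  (83 − 68.563)²/68.563 = 3.0399
  (62 − 32.226)²/32.226 = 27.5086
  (19 − 29.596)²/29.596 = 3.7936
  (41 − 60.178)²/60.178 = 6.1118
  (20 − 29.057)²/29.057 = 2.8230
  (31 − 26.685)²/26.685 = 0.6977
  (59 − 54.259)²/54.259 = 0.4143
χ² = 11.6892 + 1.1696 + 3.0399 + 27.5086 + 3.7936 + 6.1118 + 2.8230 + 0.6977 + 0.4143 = 57.25

57.25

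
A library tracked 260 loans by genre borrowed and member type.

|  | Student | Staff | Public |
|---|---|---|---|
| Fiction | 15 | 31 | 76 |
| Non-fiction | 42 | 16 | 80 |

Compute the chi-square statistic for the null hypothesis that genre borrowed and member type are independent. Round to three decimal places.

Row totals: 122, 138. Column totals: 57, 47, 156. Grand total N = 260.
Expected counts (row total × column total / N):
  Fiction, Student: 122×57/260 = 26.74615
  Fiction, Staff: 122×47/260 = 22.05385
  Fiction, Public: 122×156/260 = 73.20000
  Non-fiction, Student: 138×57/260 = 30.25385
  Non-fiction, Staff: 138×47/260 = 24.94615
  Non-fiction, Public: 138×156/260 = 82.80000
Contributions (O − E)²/E:
  (15 − 26.74615)²/26.74615 = 5.1586
  (31 − 22.05385)²/22.05385 = 3.6290
  (76 − 73.20000)²/73.20000 = 0.1071
  (42 − 30.25385)²/30.25385 = 4.5605
  (16 − 24.94615)²/24.94615 = 3.2083
  (80 − 82.80000)²/82.80000 = 0.0947
χ² = 5.1586 + 3.6290 + 0.1071 + 4.5605 + 3.2083 + 0.0947 = 16.758

16.758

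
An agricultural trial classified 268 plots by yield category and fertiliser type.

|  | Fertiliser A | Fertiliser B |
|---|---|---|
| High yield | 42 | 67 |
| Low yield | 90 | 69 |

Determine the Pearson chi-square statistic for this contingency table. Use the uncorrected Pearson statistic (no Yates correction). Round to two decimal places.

8.45

Row totals: 109, 159. Column totals: 132, 136. Grand total N = 268.
Expected counts (row total × column total / N):
  High yield, Fertiliser A: 109×132/268 = 53.687
  High yield, Fertiliser B: 109×136/268 = 55.313
  Low yield, Fertiliser A: 159×132/268 = 78.313
  Low yield, Fertiliser B: 159×136/268 = 80.687
Contributions (O − E)²/E:
  (42 − 53.687)²/53.687 = 2.5441
  (67 − 55.313)²/55.313 = 2.4693
  (90 − 78.313)²/78.313 = 1.7441
  (69 − 80.687)²/80.687 = 1.6928
χ² = 2.5441 + 2.4693 + 1.7441 + 1.6928 = 8.45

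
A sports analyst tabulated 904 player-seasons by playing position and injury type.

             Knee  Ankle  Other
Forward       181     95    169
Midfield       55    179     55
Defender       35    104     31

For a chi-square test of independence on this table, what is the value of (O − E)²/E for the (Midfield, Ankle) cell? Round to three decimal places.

Row total (Midfield) = 289; column total (Ankle) = 378; N = 904.
Expected count E = 289 × 378 / 904 = 120.8429.
Contribution = (O − E)²/E = (179 − 120.8429)² / 120.8429 = 27.989.

27.989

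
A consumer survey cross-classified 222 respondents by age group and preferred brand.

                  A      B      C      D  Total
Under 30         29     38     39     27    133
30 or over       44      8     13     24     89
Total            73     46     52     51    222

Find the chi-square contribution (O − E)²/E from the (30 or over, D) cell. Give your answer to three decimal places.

0.618

Row total (30 or over) = 89; column total (D) = 51; N = 222.
Expected count E = 89 × 51 / 222 = 20.4459.
Contribution = (O − E)²/E = (24 − 20.4459)² / 20.4459 = 0.618.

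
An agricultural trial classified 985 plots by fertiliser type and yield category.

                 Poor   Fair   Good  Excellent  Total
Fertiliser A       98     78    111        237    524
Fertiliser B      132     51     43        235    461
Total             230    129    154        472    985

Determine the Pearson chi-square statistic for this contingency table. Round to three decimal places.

36.833

Grand total N = 985.
Expected counts (row total × column total / N):
  Fertiliser A, Poor: 524×230/985 = 122.3553
  Fertiliser A, Fair: 524×129/985 = 68.6254
  Fertiliser A, Good: 524×154/985 = 81.9249
  Fertiliser A, Excellent: 524×472/985 = 251.0944
  Fertiliser B, Poor: 461×230/985 = 107.6447
  Fertiliser B, Fair: 461×129/985 = 60.3746
  Fertiliser B, Good: 461×154/985 = 72.0751
  Fertiliser B, Excellent: 461×472/985 = 220.9056
Contributions (O − E)²/E:
  (98 − 122.3553)²/122.3553 = 4.8480
  (78 − 68.6254)²/68.6254 = 1.2806
  (111 − 81.9249)²/81.9249 = 10.3187
  (237 − 251.0944)²/251.0944 = 0.7911
  (132 − 107.6447)²/107.6447 = 5.5105
  (51 − 60.3746)²/60.3746 = 1.4556
  (43 − 72.0751)²/72.0751 = 11.7289
  (235 − 220.9056)²/220.9056 = 0.8993
χ² = 4.8480 + 1.2806 + 10.3187 + 0.7911 + 5.5105 + 1.4556 + 11.7289 + 0.8993 = 36.833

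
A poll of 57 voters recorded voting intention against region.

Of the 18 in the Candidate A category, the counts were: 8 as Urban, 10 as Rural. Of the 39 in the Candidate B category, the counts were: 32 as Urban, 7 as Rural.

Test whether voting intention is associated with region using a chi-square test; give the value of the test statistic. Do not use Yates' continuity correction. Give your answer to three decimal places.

Row totals: 18, 39. Column totals: 40, 17. Grand total N = 57.
Expected counts (row total × column total / N):
  Candidate A, Urban: 18×40/57 = 12.6316
  Candidate A, Rural: 18×17/57 = 5.3684
  Candidate B, Urban: 39×40/57 = 27.3684
  Candidate B, Rural: 39×17/57 = 11.6316
Contributions (O − E)²/E:
  (8 − 12.6316)²/12.6316 = 1.6983
  (10 − 5.3684)²/5.3684 = 3.9959
  (32 − 27.3684)²/27.3684 = 0.7838
  (7 − 11.6316)²/11.6316 = 1.8443
χ² = 1.6983 + 3.9959 + 0.7838 + 1.8443 = 8.322

8.322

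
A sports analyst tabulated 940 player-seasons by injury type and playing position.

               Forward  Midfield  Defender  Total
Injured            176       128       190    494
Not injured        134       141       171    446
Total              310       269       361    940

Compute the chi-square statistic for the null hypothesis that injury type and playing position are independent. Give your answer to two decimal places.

4.88

Grand total N = 940.
Expected counts (row total × column total / N):
  Injured, Forward: 494×310/940 = 162.915
  Injured, Midfield: 494×269/940 = 141.368
  Injured, Defender: 494×361/940 = 189.717
  Not injured, Forward: 446×310/940 = 147.085
  Not injured, Midfield: 446×269/940 = 127.632
  Not injured, Defender: 446×361/940 = 171.283
Contributions (O − E)²/E:
  (176 − 162.915)²/162.915 = 1.0510
  (128 − 141.368)²/141.368 = 1.2641
  (190 − 189.717)²/189.717 = 0.0004
  (134 − 147.085)²/147.085 = 1.1641
  (141 − 127.632)²/127.632 = 1.4001
  (171 − 171.283)²/171.283 = 0.0005
χ² = 1.0510 + 1.2641 + 0.0004 + 1.1641 + 1.4001 + 0.0005 = 4.88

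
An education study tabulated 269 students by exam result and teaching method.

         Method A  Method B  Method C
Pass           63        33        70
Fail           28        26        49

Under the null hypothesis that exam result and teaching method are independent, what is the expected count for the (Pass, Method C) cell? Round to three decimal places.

73.435

Row total (Pass) = 166; column total (Method C) = 119; grand total N = 269.
Expected count = (row total × column total) / N = 166 × 119 / 269 = 73.435.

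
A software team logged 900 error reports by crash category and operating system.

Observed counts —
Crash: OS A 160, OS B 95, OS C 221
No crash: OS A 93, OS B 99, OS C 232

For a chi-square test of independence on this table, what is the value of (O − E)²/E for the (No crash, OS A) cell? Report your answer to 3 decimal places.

5.755

Row total (No crash) = 424; column total (OS A) = 253; N = 900.
Expected count E = 424 × 253 / 900 = 119.1911.
Contribution = (O − E)²/E = (93 − 119.1911)² / 119.1911 = 5.755.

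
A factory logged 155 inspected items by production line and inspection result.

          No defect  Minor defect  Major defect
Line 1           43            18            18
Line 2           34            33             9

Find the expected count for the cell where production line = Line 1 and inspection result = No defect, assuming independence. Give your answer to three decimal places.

39.245

Row total (Line 1) = 79; column total (No defect) = 77; grand total N = 155.
Expected count = (row total × column total) / N = 79 × 77 / 155 = 39.245.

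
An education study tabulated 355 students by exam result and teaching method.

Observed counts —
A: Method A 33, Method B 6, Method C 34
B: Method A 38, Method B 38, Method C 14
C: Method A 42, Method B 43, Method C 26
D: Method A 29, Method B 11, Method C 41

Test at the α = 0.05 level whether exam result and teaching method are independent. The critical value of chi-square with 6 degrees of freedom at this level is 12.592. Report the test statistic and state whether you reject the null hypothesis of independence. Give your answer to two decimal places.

52.22; reject H₀

Row totals: 73, 90, 111, 81. Column totals: 142, 98, 115. Grand total N = 355.
Expected counts (row total × column total / N):
  A, Method A: 73×142/355 = 29.200
  A, Method B: 73×98/355 = 20.152
  A, Method C: 73×115/355 = 23.648
  B, Method A: 90×142/355 = 36.000
  B, Method B: 90×98/355 = 24.845
  B, Method C: 90×115/355 = 29.155
  C, Method A: 111×142/355 = 44.400
  C, Method B: 111×98/355 = 30.642
  C, Method C: 111×115/355 = 35.958
  D, Method A: 81×142/355 = 32.400
  D, Method B: 81×98/355 = 22.361
  D, Method C: 81×115/355 = 26.239
Contributions (O − E)²/E:
  (33 − 29.200)²/29.200 = 0.4945
  (6 − 20.152)²/20.152 = 9.9384
  (34 − 23.648)²/23.648 = 4.5316
  (38 − 36.000)²/36.000 = 0.1111
  (38 − 24.845)²/24.845 = 6.9653
  (14 − 29.155)²/29.155 = 7.8777
  (42 − 44.400)²/44.400 = 0.1297
  (43 − 30.642)²/30.642 = 4.9840
  (26 − 35.958)²/35.958 = 2.7577
  (29 − 32.400)²/32.400 = 0.3568
  (11 − 22.361)²/22.361 = 5.7722
  (41 − 26.239)²/26.239 = 8.3039
χ² = 0.4945 + 9.9384 + 4.5316 + 0.1111 + 6.9653 + 7.8777 + 0.1297 + 4.9840 + 2.7577 + 0.3568 + 5.7722 + 8.3039 = 52.22
df = (4−1)(3−1) = 6. Since 52.22 > 12.592, reject the null hypothesis of independence at α = 0.05.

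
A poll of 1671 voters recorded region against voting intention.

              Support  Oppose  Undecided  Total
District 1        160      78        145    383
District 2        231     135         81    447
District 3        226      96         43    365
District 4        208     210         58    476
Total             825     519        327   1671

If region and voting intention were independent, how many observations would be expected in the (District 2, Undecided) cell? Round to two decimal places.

87.47

Row total (District 2) = 447; column total (Undecided) = 327; grand total N = 1671.
Expected count = (row total × column total) / N = 447 × 327 / 1671 = 87.47.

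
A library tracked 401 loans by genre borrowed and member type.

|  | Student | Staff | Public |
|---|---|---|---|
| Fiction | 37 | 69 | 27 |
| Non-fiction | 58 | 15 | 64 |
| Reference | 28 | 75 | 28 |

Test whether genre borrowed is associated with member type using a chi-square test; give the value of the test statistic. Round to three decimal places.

Row totals: 133, 137, 131. Column totals: 123, 159, 119. Grand total N = 401.
Expected counts (row total × column total / N):
  Fiction, Student: 133×123/401 = 40.7955
  Fiction, Staff: 133×159/401 = 52.7357
  Fiction, Public: 133×119/401 = 39.4688
  Non-fiction, Student: 137×123/401 = 42.0224
  Non-fiction, Staff: 137×159/401 = 54.3217
  Non-fiction, Public: 137×119/401 = 40.6559
  Reference, Student: 131×123/401 = 40.1820
  Reference, Staff: 131×159/401 = 51.9426
  Reference, Public: 131×119/401 = 38.8753
Contributions (O − E)²/E:
  (37 − 40.7955)²/40.7955 = 0.3531
  (69 − 52.7357)²/52.7357 = 5.0161
  (27 − 39.4688)²/39.4688 = 3.9391
  (58 − 42.0224)²/42.0224 = 6.0749
  (15 − 54.3217)²/54.3217 = 28.4637
  (64 − 40.6559)²/40.6559 = 13.4039
  (28 − 40.1820)²/40.1820 = 3.6932
  (75 − 51.9426)²/51.9426 = 10.2352
  (28 − 38.8753)²/38.8753 = 3.0423
χ² = 0.3531 + 5.0161 + 3.9391 + 6.0749 + 28.4637 + 13.4039 + 3.6932 + 10.2352 + 3.0423 = 74.222

74.222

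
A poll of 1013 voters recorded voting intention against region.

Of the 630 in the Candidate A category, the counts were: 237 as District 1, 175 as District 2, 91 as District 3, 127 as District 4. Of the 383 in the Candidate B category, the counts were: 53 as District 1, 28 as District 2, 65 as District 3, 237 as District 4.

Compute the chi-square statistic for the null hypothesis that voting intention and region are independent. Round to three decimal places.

213.219

Row totals: 630, 383. Column totals: 290, 203, 156, 364. Grand total N = 1013.
Expected counts (row total × column total / N):
  Candidate A, District 1: 630×290/1013 = 180.35538
  Candidate A, District 2: 630×203/1013 = 126.24877
  Candidate A, District 3: 630×156/1013 = 97.01876
  Candidate A, District 4: 630×364/1013 = 226.37710
  Candidate B, District 1: 383×290/1013 = 109.64462
  Candidate B, District 2: 383×203/1013 = 76.75123
  Candidate B, District 3: 383×156/1013 = 58.98124
  Candidate B, District 4: 383×364/1013 = 137.62290
Contributions (O − E)²/E:
  (237 − 180.35538)²/180.35538 = 17.7905
  (175 − 126.24877)²/126.24877 = 18.8254
  (91 − 97.01876)²/97.01876 = 0.3734
  (127 − 226.37710)²/226.37710 = 43.6255
  (53 − 109.64462)²/109.64462 = 29.2638
  (28 − 76.75123)²/76.75123 = 30.9661
  (65 − 58.98124)²/58.98124 = 0.6142
  (237 − 137.62290)²/137.62290 = 71.7599
χ² = 17.7905 + 18.8254 + 0.3734 + 43.6255 + 29.2638 + 30.9661 + 0.6142 + 71.7599 = 213.219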